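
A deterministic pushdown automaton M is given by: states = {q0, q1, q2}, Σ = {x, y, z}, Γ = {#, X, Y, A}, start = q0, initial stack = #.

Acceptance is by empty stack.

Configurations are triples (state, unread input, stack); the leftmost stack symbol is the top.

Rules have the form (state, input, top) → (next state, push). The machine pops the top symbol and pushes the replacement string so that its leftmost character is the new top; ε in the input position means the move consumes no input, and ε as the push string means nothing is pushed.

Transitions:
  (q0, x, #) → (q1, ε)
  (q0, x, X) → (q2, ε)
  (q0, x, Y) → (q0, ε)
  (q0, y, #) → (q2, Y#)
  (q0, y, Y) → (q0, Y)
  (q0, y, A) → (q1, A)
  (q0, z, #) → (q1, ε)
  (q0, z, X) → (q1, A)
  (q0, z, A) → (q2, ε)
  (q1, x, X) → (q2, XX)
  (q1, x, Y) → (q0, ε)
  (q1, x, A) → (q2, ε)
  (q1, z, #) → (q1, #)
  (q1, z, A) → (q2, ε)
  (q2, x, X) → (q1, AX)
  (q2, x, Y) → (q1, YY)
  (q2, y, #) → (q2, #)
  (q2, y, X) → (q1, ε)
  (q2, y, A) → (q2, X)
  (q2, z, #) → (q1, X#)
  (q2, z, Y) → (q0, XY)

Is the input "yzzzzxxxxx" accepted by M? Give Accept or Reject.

Accept

(q0, yzzzzxxxxx, #)
  read y, top #: go to q2, push Y# → (q2, zzzzxxxxx, Y#)
  read z, top Y: go to q0, push XY → (q0, zzzxxxxx, XY#)
  read z, top X: go to q1, push A → (q1, zzxxxxx, AY#)
  read z, top A: go to q2, push ε → (q2, zxxxxx, Y#)
  read z, top Y: go to q0, push XY → (q0, xxxxx, XY#)
  read x, top X: go to q2, push ε → (q2, xxxx, Y#)
  read x, top Y: go to q1, push YY → (q1, xxx, YY#)
  read x, top Y: go to q0, push ε → (q0, xx, Y#)
  read x, top Y: go to q0, push ε → (q0, x, #)
  read x, top #: go to q1, push ε → (q1, ε, ε)
All input consumed and the stack is empty.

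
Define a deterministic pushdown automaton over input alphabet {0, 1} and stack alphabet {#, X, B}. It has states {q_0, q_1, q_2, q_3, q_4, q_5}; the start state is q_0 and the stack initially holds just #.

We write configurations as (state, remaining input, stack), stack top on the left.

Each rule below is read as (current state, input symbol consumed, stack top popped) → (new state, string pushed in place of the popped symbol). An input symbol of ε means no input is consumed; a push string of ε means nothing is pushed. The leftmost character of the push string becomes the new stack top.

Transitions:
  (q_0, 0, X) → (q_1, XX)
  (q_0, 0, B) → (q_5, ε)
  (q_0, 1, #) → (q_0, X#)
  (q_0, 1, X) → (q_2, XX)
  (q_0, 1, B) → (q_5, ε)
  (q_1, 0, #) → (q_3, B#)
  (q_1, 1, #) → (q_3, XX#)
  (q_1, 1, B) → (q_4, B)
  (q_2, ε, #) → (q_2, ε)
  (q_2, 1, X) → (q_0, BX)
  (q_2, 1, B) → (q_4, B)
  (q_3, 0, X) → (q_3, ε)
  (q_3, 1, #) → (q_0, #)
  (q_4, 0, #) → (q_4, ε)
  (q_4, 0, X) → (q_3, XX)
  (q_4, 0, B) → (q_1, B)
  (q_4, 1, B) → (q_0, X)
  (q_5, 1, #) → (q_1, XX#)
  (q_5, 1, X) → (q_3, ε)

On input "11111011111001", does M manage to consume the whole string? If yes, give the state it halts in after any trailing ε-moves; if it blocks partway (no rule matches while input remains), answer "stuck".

stuck

(q_0, 11111011111001, #)
  read 1, top #: go to q_0, push X# → (q_0, 1111011111001, X#)
  read 1, top X: go to q_2, push XX → (q_2, 111011111001, XX#)
  read 1, top X: go to q_0, push BX → (q_0, 11011111001, BXX#)
  read 1, top B: go to q_5, push ε → (q_5, 1011111001, XX#)
  read 1, top X: go to q_3, push ε → (q_3, 011111001, X#)
  read 0, top X: go to q_3, push ε → (q_3, 11111001, #)
  read 1, top #: go to q_0, push # → (q_0, 1111001, #)
  read 1, top #: go to q_0, push X# → (q_0, 111001, X#)
  read 1, top X: go to q_2, push XX → (q_2, 11001, XX#)
  read 1, top X: go to q_0, push BX → (q_0, 1001, BXX#)
  read 1, top B: go to q_5, push ε → (q_5, 001, XX#)
No transition for (q_5, 0, top X); M blocks with input 001 remaining.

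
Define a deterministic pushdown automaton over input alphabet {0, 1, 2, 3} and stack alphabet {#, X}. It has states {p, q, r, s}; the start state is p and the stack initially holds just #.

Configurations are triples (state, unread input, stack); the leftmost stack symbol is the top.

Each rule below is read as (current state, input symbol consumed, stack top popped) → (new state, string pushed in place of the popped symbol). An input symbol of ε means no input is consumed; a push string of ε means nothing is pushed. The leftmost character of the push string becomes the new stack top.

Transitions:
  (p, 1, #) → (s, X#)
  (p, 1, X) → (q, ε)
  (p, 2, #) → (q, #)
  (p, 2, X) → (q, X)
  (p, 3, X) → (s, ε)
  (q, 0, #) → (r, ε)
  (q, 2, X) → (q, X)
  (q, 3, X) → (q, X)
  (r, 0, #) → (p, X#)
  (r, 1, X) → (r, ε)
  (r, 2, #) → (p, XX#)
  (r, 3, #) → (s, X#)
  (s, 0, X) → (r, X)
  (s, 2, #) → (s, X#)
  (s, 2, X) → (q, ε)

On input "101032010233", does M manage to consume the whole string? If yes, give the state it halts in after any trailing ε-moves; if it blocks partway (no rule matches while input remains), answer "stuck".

(p, 101032010233, #)
  read 1, top #: go to s, push X# → (s, 01032010233, X#)
  read 0, top X: go to r, push X → (r, 1032010233, X#)
  read 1, top X: go to r, push ε → (r, 032010233, #)
  read 0, top #: go to p, push X# → (p, 32010233, X#)
  read 3, top X: go to s, push ε → (s, 2010233, #)
  read 2, top #: go to s, push X# → (s, 010233, X#)
  read 0, top X: go to r, push X → (r, 10233, X#)
  read 1, top X: go to r, push ε → (r, 0233, #)
  read 0, top #: go to p, push X# → (p, 233, X#)
  read 2, top X: go to q, push X → (q, 33, X#)
  read 3, top X: go to q, push X → (q, 3, X#)
  read 3, top X: go to q, push X → (q, ε, X#)
All input consumed; M is in state q.

q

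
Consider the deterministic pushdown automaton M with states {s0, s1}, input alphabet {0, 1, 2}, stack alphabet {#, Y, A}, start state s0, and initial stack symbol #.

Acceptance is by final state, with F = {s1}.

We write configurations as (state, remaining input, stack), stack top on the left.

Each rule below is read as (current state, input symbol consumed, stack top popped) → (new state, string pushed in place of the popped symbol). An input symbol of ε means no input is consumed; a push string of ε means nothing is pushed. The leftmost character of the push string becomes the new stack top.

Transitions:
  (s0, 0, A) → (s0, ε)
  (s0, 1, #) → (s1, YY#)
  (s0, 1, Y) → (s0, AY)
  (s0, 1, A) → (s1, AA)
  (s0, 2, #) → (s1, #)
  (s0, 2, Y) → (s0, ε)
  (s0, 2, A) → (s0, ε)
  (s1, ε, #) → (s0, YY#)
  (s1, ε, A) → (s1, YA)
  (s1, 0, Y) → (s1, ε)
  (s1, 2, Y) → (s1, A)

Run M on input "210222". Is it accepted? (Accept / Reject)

Accept

(s0, 210222, #) ⊢ (s1, 10222, #) ⊢ (s0, 10222, YY#) ⊢ (s0, 0222, AYY#) ⊢ (s0, 222, YY#) ⊢ (s0, 22, Y#) ⊢ (s0, 2, #) ⊢ (s1, ε, #)
All input consumed; state s1 ∈ F.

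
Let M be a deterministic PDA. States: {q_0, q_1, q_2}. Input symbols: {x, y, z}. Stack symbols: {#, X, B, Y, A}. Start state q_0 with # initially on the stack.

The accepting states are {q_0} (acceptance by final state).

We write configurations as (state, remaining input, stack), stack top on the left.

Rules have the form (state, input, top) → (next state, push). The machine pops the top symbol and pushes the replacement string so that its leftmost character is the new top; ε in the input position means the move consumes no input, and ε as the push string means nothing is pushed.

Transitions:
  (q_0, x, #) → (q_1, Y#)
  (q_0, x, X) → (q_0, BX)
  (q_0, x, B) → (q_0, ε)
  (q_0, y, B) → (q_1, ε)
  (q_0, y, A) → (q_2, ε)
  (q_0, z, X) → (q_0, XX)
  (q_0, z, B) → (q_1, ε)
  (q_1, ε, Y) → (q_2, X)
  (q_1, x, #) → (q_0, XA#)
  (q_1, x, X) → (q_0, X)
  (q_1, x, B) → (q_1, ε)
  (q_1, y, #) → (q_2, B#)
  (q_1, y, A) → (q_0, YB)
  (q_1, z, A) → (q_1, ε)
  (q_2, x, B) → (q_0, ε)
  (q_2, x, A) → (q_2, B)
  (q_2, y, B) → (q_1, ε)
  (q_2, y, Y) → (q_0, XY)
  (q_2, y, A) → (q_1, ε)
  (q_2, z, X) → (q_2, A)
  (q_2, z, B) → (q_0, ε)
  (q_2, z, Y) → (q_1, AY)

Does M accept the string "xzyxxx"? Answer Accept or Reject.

Accept

(q_0, xzyxxx, #)
  read x, top #: go to q_1, push Y# → (q_1, zyxxx, Y#)
  ε-move, top Y: go to q_2, push X → (q_2, zyxxx, X#)
  read z, top X: go to q_2, push A → (q_2, yxxx, A#)
  read y, top A: go to q_1, push ε → (q_1, xxx, #)
  read x, top #: go to q_0, push XA# → (q_0, xx, XA#)
  read x, top X: go to q_0, push BX → (q_0, x, BXA#)
  read x, top B: go to q_0, push ε → (q_0, ε, XA#)
All input consumed; state q_0 ∈ F.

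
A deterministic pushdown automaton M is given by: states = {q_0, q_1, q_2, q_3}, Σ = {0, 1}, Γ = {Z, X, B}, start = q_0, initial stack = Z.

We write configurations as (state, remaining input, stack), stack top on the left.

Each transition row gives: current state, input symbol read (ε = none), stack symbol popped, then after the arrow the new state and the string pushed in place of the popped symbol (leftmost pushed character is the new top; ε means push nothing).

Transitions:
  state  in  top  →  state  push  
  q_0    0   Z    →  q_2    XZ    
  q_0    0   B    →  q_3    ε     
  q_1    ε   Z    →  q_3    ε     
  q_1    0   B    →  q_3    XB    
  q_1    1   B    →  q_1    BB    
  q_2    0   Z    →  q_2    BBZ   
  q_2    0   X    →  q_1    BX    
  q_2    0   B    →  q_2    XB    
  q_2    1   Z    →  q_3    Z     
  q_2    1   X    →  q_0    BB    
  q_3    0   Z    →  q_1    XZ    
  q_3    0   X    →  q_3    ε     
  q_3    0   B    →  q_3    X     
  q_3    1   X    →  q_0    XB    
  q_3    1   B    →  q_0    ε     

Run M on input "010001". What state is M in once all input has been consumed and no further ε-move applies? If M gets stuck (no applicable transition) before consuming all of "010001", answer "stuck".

(q_0, 010001, Z)
  read 0, top Z: go to q_2, push XZ → (q_2, 10001, XZ)
  read 1, top X: go to q_0, push BB → (q_0, 0001, BBZ)
  read 0, top B: go to q_3, push ε → (q_3, 001, BZ)
  read 0, top B: go to q_3, push X → (q_3, 01, XZ)
  read 0, top X: go to q_3, push ε → (q_3, 1, Z)
No transition for (q_3, 1, top Z); M blocks with input 1 remaining.

stuck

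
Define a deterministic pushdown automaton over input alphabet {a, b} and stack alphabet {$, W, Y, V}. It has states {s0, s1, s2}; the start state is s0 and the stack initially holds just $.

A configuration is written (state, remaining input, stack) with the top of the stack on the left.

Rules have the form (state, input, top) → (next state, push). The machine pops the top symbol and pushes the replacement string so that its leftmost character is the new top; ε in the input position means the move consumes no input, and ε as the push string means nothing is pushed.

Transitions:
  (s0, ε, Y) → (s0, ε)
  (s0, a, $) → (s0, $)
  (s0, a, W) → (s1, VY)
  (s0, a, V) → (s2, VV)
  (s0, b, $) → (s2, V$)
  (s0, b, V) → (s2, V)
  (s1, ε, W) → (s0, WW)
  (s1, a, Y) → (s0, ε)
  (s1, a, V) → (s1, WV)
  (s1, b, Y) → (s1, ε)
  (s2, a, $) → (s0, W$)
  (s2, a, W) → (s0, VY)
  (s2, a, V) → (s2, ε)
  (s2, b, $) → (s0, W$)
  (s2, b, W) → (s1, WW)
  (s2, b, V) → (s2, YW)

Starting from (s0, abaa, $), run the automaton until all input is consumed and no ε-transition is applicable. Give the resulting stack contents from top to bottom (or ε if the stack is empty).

(s0, abaa, $)
  read a, top $: go to s0, push $ → (s0, baa, $)
  read b, top $: go to s2, push V$ → (s2, aa, V$)
  read a, top V: go to s2, push ε → (s2, a, $)
  read a, top $: go to s0, push W$ → (s0, ε, W$)
All input consumed in state s0 with stack W$.

W$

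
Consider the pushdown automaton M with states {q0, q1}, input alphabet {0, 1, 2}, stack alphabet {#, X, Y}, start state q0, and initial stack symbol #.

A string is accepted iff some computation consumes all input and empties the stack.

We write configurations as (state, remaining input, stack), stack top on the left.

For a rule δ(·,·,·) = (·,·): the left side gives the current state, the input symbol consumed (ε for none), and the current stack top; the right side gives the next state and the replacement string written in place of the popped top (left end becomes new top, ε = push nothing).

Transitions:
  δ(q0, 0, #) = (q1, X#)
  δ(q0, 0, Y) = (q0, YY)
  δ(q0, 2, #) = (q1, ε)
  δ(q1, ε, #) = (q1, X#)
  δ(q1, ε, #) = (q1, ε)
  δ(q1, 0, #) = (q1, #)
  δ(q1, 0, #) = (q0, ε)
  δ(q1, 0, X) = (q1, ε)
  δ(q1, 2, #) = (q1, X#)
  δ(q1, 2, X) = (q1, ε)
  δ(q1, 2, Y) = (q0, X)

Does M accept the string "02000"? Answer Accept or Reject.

Accept

One accepting computation: (q0, 02000, #) ⊢ (q1, 2000, X#) ⊢ (q1, 000, #) ⊢ (q1, 00, #) ⊢ (q1, 0, #) ⊢ (q0, ε, ε)
All input consumed and the stack is empty.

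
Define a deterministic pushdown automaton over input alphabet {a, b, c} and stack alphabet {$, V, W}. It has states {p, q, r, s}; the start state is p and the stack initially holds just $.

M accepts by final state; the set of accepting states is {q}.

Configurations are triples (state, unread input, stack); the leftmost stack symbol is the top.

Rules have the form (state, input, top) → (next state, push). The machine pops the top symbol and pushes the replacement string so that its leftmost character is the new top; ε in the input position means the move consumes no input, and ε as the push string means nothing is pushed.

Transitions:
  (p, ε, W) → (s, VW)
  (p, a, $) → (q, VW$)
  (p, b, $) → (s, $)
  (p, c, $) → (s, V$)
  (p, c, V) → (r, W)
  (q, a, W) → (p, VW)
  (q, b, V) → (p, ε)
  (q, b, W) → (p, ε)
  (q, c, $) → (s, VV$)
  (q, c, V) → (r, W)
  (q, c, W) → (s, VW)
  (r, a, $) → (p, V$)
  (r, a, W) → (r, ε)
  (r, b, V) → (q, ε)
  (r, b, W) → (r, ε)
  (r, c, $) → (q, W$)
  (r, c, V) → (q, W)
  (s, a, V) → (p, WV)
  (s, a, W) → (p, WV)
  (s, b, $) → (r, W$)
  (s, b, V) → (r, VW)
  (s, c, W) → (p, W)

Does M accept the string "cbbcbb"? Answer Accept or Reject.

Accept

(p, cbbcbb, $) ⊢ (s, bbcbb, V$) ⊢ (r, bcbb, VW$) ⊢ (q, cbb, W$) ⊢ (s, bb, VW$) ⊢ (r, b, VWW$) ⊢ (q, ε, WW$)
All input consumed; state q ∈ F.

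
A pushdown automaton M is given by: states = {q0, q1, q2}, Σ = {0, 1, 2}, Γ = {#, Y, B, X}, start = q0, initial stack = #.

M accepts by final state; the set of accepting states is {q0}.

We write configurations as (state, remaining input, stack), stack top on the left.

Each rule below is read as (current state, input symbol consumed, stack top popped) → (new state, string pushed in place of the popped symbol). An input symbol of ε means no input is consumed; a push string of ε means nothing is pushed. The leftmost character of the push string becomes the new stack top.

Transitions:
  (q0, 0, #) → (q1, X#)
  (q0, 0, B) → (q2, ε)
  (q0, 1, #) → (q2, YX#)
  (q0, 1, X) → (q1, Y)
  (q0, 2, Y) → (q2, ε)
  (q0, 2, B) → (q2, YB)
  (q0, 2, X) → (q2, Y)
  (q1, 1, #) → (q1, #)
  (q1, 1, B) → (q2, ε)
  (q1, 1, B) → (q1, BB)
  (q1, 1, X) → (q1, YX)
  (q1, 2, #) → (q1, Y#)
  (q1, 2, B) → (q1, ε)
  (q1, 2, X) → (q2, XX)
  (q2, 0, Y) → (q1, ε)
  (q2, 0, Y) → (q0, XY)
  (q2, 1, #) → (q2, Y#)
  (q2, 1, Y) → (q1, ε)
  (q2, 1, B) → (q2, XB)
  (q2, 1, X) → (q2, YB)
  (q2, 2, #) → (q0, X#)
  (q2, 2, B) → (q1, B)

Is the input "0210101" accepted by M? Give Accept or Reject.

Reject

No computation consumes all input and reaches a final state.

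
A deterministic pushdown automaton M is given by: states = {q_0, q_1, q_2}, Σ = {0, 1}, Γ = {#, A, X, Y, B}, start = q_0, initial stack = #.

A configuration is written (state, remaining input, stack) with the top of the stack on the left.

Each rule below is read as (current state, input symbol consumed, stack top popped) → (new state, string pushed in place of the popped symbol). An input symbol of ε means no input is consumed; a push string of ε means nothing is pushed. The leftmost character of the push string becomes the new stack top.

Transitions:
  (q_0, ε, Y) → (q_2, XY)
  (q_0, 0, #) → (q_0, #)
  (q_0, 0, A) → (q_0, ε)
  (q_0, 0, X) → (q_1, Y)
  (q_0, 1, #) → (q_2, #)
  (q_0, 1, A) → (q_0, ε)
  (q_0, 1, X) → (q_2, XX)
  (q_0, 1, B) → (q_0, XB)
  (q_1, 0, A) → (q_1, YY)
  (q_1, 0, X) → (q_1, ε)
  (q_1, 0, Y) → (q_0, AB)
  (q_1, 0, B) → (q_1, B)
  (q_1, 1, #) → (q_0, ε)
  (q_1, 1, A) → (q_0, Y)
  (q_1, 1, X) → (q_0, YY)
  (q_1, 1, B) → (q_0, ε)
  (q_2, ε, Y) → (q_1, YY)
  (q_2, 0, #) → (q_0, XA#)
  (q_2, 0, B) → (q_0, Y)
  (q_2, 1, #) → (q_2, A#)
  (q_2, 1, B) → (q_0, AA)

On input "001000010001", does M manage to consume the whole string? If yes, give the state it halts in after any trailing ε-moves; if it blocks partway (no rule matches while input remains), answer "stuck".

(q_0, 001000010001, #)
  read 0, top #: go to q_0, push # → (q_0, 01000010001, #)
  read 0, top #: go to q_0, push # → (q_0, 1000010001, #)
  read 1, top #: go to q_2, push # → (q_2, 000010001, #)
  read 0, top #: go to q_0, push XA# → (q_0, 00010001, XA#)
  read 0, top X: go to q_1, push Y → (q_1, 0010001, YA#)
  read 0, top Y: go to q_0, push AB → (q_0, 010001, ABA#)
  read 0, top A: go to q_0, push ε → (q_0, 10001, BA#)
  read 1, top B: go to q_0, push XB → (q_0, 0001, XBA#)
  read 0, top X: go to q_1, push Y → (q_1, 001, YBA#)
  read 0, top Y: go to q_0, push AB → (q_0, 01, ABBA#)
  read 0, top A: go to q_0, push ε → (q_0, 1, BBA#)
  read 1, top B: go to q_0, push XB → (q_0, ε, XBBA#)
All input consumed; M is in state q_0.

q_0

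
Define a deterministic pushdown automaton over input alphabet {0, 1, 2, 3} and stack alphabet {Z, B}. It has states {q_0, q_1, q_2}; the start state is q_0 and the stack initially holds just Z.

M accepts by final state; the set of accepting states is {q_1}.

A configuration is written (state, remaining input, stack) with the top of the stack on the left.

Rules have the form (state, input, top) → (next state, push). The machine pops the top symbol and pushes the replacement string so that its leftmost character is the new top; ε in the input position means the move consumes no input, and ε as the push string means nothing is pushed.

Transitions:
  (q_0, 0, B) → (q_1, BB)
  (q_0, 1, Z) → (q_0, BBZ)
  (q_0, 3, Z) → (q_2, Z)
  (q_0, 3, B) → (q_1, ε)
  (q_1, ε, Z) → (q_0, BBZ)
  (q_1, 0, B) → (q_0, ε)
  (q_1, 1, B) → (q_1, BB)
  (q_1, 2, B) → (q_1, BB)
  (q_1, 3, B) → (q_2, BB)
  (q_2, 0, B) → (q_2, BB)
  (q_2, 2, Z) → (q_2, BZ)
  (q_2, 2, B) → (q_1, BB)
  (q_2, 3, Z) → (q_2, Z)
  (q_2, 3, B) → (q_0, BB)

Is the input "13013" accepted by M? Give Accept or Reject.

Accept

(q_0, 13013, Z)
  read 1, top Z: go to q_0, push BBZ → (q_0, 3013, BBZ)
  read 3, top B: go to q_1, push ε → (q_1, 013, BZ)
  read 0, top B: go to q_0, push ε → (q_0, 13, Z)
  read 1, top Z: go to q_0, push BBZ → (q_0, 3, BBZ)
  read 3, top B: go to q_1, push ε → (q_1, ε, BZ)
All input consumed; state q_1 ∈ F.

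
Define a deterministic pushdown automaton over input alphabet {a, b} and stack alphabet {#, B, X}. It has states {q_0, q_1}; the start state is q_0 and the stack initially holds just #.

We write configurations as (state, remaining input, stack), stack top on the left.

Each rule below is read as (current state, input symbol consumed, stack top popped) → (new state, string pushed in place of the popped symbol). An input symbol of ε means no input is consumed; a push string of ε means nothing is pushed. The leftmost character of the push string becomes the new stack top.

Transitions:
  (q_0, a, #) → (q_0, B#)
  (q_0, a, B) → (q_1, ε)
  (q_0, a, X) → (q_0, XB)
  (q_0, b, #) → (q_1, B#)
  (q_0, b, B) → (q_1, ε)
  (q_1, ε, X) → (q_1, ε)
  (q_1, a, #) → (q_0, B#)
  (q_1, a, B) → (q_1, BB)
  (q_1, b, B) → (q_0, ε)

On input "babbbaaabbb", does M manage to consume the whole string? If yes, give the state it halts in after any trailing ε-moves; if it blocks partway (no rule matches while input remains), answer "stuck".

(q_0, babbbaaabbb, #)
  read b, top #: go to q_1, push B# → (q_1, abbbaaabbb, B#)
  read a, top B: go to q_1, push BB → (q_1, bbbaaabbb, BB#)
  read b, top B: go to q_0, push ε → (q_0, bbaaabbb, B#)
  read b, top B: go to q_1, push ε → (q_1, baaabbb, #)
No transition for (q_1, b, top #); M blocks with input baaabbb remaining.

stuck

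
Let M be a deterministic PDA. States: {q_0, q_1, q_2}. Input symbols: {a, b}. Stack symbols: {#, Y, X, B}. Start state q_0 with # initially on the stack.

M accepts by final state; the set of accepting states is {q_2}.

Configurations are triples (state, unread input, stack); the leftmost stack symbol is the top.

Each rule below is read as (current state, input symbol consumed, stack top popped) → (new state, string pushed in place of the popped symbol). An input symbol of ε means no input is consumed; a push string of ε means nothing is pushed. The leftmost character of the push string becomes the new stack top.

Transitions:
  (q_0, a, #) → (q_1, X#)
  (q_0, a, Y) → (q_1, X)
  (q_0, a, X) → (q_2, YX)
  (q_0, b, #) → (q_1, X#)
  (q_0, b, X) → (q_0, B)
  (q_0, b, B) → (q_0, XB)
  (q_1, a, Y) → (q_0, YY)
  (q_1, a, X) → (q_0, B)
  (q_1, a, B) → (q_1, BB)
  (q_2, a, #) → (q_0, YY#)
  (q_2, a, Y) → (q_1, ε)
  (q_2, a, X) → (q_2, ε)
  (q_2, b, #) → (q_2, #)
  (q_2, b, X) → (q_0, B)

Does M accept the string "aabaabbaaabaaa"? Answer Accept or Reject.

Reject

(q_0, aabaabbaaabaaa, #) ⊢ (q_1, abaabbaaabaaa, X#) ⊢ (q_0, baabbaaabaaa, B#) ⊢ (q_0, aabbaaabaaa, XB#) ⊢ (q_2, abbaaabaaa, YXB#) ⊢ (q_1, bbaaabaaa, XB#)
No transition applies at (q_1, bbaaabaaa, XB#); input not fully consumed.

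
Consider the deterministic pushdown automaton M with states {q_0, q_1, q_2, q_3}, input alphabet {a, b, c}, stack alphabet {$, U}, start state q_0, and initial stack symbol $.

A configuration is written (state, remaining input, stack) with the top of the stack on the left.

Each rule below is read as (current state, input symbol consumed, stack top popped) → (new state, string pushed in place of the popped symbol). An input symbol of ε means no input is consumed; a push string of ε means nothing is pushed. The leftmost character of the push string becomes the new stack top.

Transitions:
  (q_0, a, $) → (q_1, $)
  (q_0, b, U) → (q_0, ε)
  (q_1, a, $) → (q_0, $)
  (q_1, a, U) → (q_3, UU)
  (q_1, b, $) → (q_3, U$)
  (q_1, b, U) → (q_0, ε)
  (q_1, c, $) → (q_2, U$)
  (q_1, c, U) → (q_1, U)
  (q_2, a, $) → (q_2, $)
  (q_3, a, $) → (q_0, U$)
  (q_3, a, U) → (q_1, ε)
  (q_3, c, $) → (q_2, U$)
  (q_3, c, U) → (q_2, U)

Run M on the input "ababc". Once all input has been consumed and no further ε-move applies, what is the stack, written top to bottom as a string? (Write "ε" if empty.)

(q_0, ababc, $) ⊢ (q_1, babc, $) ⊢ (q_3, abc, U$) ⊢ (q_1, bc, $) ⊢ (q_3, c, U$) ⊢ (q_2, ε, U$)
All input consumed in state q_2 with stack U$.

U$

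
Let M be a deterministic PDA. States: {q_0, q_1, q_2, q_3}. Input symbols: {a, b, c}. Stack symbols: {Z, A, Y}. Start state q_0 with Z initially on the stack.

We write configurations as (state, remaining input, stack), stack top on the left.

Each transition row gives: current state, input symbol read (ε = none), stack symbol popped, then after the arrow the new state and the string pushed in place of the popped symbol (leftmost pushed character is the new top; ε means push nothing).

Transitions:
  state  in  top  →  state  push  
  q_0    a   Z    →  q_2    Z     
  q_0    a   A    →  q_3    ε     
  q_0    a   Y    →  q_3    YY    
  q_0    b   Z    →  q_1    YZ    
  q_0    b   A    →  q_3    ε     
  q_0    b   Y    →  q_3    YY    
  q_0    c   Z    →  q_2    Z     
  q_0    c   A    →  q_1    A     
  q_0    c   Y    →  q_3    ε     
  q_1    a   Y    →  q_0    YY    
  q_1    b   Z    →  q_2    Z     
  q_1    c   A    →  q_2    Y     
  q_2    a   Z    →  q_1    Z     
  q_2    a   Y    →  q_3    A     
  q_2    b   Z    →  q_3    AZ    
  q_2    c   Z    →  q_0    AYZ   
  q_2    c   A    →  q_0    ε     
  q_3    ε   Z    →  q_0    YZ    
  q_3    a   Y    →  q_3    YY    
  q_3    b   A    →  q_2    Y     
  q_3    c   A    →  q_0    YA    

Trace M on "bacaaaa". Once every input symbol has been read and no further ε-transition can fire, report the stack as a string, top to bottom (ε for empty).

(q_0, bacaaaa, Z)
  read b, top Z: go to q_1, push YZ → (q_1, acaaaa, YZ)
  read a, top Y: go to q_0, push YY → (q_0, caaaa, YYZ)
  read c, top Y: go to q_3, push ε → (q_3, aaaa, YZ)
  read a, top Y: go to q_3, push YY → (q_3, aaa, YYZ)
  read a, top Y: go to q_3, push YY → (q_3, aa, YYYZ)
  read a, top Y: go to q_3, push YY → (q_3, a, YYYYZ)
  read a, top Y: go to q_3, push YY → (q_3, ε, YYYYYZ)
All input consumed in state q_3 with stack YYYYYZ.

YYYYYZ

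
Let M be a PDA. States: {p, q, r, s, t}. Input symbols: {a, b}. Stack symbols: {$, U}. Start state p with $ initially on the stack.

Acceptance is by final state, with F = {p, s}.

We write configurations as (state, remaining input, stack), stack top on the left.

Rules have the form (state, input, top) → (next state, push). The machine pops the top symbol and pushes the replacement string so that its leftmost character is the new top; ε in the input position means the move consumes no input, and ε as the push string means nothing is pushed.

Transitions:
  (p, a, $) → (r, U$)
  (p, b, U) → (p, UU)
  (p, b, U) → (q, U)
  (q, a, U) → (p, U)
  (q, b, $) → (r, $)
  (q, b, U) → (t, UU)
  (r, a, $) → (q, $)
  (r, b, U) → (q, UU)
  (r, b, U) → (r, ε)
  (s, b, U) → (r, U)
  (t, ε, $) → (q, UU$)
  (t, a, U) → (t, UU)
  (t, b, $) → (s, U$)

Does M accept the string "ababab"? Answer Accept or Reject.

Accept

One accepting computation: (p, ababab, $) ⊢ (r, babab, U$) ⊢ (q, abab, UU$) ⊢ (p, bab, UU$) ⊢ (q, ab, UU$) ⊢ (p, b, UU$) ⊢ (p, ε, UUU$)
All input consumed and state p ∈ F.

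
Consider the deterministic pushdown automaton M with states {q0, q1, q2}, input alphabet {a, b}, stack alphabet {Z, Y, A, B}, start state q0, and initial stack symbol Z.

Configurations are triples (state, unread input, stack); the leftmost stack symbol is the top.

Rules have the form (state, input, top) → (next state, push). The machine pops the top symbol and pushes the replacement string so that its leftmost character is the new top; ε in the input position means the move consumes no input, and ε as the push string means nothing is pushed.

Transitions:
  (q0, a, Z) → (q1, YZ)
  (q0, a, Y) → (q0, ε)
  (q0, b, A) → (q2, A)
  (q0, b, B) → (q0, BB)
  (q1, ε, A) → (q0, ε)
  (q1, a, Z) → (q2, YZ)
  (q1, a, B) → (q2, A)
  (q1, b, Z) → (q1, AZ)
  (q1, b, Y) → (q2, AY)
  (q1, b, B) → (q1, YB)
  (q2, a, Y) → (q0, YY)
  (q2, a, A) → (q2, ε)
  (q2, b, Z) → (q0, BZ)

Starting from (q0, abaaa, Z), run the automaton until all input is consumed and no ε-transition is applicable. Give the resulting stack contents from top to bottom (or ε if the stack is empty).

(q0, abaaa, Z) ⊢ (q1, baaa, YZ) ⊢ (q2, aaa, AYZ) ⊢ (q2, aa, YZ) ⊢ (q0, a, YYZ) ⊢ (q0, ε, YZ)
All input consumed in state q0 with stack YZ.

YZ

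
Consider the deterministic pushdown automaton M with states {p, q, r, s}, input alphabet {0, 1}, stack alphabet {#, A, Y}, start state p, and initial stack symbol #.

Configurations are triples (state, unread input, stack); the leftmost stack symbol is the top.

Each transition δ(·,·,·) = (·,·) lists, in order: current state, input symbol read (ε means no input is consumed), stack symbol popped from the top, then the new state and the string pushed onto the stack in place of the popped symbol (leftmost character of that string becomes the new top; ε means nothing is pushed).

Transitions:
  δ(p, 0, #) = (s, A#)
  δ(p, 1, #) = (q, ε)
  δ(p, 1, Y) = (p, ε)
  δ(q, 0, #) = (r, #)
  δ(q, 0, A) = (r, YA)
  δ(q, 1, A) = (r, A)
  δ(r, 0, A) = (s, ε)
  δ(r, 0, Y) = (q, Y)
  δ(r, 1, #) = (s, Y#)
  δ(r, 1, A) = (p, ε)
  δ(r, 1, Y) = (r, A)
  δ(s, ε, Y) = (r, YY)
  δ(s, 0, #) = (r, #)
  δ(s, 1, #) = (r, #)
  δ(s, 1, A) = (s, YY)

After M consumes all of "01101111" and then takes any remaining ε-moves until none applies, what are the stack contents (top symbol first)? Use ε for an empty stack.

#

(p, 01101111, #)
  read 0, top #: go to s, push A# → (s, 1101111, A#)
  read 1, top A: go to s, push YY → (s, 101111, YY#)
  ε-move, top Y: go to r, push YY → (r, 101111, YYY#)
  read 1, top Y: go to r, push A → (r, 01111, AYY#)
  read 0, top A: go to s, push ε → (s, 1111, YY#)
  ε-move, top Y: go to r, push YY → (r, 1111, YYY#)
  read 1, top Y: go to r, push A → (r, 111, AYY#)
  read 1, top A: go to p, push ε → (p, 11, YY#)
  read 1, top Y: go to p, push ε → (p, 1, Y#)
  read 1, top Y: go to p, push ε → (p, ε, #)
All input consumed in state p with stack #.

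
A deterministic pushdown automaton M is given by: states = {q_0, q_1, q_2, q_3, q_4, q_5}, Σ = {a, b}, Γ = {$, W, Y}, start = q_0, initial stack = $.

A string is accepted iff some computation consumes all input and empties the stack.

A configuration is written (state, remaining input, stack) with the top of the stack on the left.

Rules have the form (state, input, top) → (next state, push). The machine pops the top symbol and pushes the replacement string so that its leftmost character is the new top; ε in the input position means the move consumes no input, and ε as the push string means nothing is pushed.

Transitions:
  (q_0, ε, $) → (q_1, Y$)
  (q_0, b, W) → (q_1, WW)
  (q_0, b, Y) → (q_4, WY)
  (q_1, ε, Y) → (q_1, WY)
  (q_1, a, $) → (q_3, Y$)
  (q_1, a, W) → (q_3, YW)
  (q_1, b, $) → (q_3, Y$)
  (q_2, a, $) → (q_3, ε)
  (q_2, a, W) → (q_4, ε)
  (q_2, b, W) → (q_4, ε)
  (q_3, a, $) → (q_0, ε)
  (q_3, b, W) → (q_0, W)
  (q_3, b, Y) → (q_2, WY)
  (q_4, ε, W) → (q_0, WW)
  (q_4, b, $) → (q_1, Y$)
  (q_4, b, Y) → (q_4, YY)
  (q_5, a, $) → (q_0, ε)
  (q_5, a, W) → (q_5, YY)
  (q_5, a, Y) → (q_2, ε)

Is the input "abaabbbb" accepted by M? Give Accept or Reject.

(q_0, abaabbbb, $) ⊢ (q_1, abaabbbb, Y$) ⊢ (q_1, abaabbbb, WY$) ⊢ (q_3, baabbbb, YWY$) ⊢ (q_2, aabbbb, WYWY$) ⊢ (q_4, abbbb, YWY$)
No transition applies at (q_4, abbbb, YWY$); input not fully consumed.

Reject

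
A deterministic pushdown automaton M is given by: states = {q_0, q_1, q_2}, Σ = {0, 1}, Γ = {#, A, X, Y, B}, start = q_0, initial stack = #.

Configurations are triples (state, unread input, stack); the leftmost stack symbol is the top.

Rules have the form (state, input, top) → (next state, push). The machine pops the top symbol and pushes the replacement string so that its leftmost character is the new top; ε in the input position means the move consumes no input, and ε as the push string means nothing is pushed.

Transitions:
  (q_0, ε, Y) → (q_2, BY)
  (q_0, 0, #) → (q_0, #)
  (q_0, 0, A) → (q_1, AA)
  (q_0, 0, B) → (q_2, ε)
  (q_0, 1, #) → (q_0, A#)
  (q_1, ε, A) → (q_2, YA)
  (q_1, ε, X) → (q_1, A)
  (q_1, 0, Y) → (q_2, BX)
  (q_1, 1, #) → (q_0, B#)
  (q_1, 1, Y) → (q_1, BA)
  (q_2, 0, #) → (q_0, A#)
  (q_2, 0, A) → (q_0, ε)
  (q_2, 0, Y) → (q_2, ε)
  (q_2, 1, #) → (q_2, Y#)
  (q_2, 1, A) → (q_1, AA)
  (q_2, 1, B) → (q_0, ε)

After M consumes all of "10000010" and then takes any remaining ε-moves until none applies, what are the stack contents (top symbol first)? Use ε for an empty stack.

(q_0, 10000010, #) ⊢ (q_0, 0000010, A#) ⊢ (q_1, 000010, AA#) ⊢ (q_2, 000010, YAA#) ⊢ (q_2, 00010, AA#) ⊢ (q_0, 0010, A#) ⊢ (q_1, 010, AA#) ⊢ (q_2, 010, YAA#) ⊢ (q_2, 10, AA#) ⊢ (q_1, 0, AAA#) ⊢ (q_2, 0, YAAA#) ⊢ (q_2, ε, AAA#)
All input consumed in state q_2 with stack AAA#.

AAA#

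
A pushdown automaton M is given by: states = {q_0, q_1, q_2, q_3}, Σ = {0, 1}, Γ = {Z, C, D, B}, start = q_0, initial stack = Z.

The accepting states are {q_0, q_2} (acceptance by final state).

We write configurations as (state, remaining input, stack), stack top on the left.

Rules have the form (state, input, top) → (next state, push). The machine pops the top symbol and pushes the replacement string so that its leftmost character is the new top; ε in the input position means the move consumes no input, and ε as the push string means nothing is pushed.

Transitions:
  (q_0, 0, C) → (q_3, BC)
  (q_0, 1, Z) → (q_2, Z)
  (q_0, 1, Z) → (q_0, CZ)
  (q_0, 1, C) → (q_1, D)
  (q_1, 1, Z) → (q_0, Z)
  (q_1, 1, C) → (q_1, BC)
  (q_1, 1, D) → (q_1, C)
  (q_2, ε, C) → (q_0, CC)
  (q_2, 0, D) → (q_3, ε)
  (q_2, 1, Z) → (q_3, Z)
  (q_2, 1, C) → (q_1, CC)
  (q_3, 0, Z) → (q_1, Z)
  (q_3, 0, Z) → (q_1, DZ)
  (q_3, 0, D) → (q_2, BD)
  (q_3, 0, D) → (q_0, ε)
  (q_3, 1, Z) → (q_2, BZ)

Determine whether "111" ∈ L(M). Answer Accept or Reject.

One accepting computation: (q_0, 111, Z) ⊢ (q_2, 11, Z) ⊢ (q_3, 1, Z) ⊢ (q_2, ε, BZ)
All input consumed and state q_2 ∈ F.

Accept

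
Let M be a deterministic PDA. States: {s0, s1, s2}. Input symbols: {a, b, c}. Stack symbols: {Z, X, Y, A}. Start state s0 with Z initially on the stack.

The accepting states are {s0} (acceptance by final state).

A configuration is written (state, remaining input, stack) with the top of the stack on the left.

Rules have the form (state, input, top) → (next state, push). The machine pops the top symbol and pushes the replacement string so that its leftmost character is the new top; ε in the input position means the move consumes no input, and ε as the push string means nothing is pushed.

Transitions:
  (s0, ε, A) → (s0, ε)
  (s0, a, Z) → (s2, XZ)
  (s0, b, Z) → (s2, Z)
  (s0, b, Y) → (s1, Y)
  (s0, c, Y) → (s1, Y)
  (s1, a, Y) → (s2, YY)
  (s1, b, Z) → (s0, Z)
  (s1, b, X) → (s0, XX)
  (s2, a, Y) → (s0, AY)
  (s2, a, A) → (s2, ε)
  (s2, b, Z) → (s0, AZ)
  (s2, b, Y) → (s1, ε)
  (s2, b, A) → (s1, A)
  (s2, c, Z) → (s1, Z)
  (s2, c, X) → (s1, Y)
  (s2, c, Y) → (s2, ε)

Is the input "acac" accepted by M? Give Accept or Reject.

(s0, acac, Z) ⊢ (s2, cac, XZ) ⊢ (s1, ac, YZ) ⊢ (s2, c, YYZ) ⊢ (s2, ε, YZ)
All input consumed; state s2 ∉ F and no further ε-move applies.

Reject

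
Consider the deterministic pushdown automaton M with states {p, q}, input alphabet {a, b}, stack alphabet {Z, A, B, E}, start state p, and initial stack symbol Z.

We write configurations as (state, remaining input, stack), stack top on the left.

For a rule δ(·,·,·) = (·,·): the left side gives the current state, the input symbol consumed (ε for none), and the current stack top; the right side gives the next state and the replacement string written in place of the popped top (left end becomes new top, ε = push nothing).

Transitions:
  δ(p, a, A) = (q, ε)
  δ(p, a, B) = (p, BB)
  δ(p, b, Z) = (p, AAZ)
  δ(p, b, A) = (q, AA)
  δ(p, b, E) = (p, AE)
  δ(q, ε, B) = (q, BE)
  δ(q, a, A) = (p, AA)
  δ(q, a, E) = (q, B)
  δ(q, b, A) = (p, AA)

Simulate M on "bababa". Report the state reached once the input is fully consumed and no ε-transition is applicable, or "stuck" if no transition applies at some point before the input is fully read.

q

(p, bababa, Z)
  read b, top Z: go to p, push AAZ → (p, ababa, AAZ)
  read a, top A: go to q, push ε → (q, baba, AZ)
  read b, top A: go to p, push AA → (p, aba, AAZ)
  read a, top A: go to q, push ε → (q, ba, AZ)
  read b, top A: go to p, push AA → (p, a, AAZ)
  read a, top A: go to q, push ε → (q, ε, AZ)
All input consumed; M is in state q.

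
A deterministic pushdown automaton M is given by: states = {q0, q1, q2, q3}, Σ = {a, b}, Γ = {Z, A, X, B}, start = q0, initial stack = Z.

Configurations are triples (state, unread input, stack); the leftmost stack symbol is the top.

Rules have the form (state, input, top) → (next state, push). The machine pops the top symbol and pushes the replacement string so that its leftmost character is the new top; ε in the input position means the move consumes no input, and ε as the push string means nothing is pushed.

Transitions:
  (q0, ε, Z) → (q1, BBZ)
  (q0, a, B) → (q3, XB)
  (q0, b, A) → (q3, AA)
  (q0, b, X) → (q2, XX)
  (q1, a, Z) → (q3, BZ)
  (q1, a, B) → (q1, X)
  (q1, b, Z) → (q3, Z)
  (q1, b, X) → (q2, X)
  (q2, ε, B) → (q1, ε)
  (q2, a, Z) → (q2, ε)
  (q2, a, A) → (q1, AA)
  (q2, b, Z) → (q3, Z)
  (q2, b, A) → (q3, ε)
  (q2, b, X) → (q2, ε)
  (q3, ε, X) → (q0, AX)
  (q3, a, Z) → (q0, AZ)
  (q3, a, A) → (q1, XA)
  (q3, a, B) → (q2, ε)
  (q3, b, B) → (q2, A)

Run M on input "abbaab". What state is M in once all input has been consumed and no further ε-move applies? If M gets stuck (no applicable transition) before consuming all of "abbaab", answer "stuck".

q3

(q0, abbaab, Z)
  ε-move, top Z: go to q1, push BBZ → (q1, abbaab, BBZ)
  read a, top B: go to q1, push X → (q1, bbaab, XBZ)
  read b, top X: go to q2, push X → (q2, baab, XBZ)
  read b, top X: go to q2, push ε → (q2, aab, BZ)
  ε-move, top B: go to q1, push ε → (q1, aab, Z)
  read a, top Z: go to q3, push BZ → (q3, ab, BZ)
  read a, top B: go to q2, push ε → (q2, b, Z)
  read b, top Z: go to q3, push Z → (q3, ε, Z)
All input consumed; M is in state q3.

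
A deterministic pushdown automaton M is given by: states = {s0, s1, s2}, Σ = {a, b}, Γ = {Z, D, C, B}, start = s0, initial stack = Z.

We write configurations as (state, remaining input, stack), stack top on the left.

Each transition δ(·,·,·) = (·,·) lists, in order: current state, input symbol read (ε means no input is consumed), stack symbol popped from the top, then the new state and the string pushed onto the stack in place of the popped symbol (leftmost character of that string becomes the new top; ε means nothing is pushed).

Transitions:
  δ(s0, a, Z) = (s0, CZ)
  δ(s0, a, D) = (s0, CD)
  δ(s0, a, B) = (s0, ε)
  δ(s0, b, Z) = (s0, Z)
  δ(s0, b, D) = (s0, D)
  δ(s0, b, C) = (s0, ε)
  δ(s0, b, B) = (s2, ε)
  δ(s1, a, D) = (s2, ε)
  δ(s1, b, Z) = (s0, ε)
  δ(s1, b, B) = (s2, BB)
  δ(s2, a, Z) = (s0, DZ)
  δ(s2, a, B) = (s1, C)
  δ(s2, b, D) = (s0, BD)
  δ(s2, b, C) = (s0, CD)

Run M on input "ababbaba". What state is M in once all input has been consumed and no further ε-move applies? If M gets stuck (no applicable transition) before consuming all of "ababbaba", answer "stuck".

(s0, ababbaba, Z) ⊢ (s0, babbaba, CZ) ⊢ (s0, abbaba, Z) ⊢ (s0, bbaba, CZ) ⊢ (s0, baba, Z) ⊢ (s0, aba, Z) ⊢ (s0, ba, CZ) ⊢ (s0, a, Z) ⊢ (s0, ε, CZ)
All input consumed; M is in state s0.

s0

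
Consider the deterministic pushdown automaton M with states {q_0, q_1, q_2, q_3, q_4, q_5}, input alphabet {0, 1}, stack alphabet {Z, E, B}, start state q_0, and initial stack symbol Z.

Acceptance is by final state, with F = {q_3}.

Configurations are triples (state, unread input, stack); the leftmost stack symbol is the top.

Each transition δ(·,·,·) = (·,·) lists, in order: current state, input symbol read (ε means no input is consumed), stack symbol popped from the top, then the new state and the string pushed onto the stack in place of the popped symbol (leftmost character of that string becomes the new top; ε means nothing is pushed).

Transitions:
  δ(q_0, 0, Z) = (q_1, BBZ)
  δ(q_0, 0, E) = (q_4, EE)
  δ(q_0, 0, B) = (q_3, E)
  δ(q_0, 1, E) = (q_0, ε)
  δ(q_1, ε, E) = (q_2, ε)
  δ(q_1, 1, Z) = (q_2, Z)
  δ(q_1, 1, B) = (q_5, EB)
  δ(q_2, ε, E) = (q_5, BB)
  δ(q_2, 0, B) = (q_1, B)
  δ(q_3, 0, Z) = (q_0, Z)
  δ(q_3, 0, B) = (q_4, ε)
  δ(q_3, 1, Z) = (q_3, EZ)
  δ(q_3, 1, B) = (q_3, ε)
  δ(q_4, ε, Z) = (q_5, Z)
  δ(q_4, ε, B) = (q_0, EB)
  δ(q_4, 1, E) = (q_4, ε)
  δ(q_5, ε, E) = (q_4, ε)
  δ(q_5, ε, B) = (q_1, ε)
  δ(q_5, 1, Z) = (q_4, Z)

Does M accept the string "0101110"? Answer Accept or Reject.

(q_0, 0101110, Z)
  read 0, top Z: go to q_1, push BBZ → (q_1, 101110, BBZ)
  read 1, top B: go to q_5, push EB → (q_5, 01110, EBBZ)
  ε-move, top E: go to q_4, push ε → (q_4, 01110, BBZ)
  ε-move, top B: go to q_0, push EB → (q_0, 01110, EBBZ)
  read 0, top E: go to q_4, push EE → (q_4, 1110, EEBBZ)
  read 1, top E: go to q_4, push ε → (q_4, 110, EBBZ)
  read 1, top E: go to q_4, push ε → (q_4, 10, BBZ)
  ε-move, top B: go to q_0, push EB → (q_0, 10, EBBZ)
  read 1, top E: go to q_0, push ε → (q_0, 0, BBZ)
  read 0, top B: go to q_3, push E → (q_3, ε, EBZ)
All input consumed; state q_3 ∈ F.

Accept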